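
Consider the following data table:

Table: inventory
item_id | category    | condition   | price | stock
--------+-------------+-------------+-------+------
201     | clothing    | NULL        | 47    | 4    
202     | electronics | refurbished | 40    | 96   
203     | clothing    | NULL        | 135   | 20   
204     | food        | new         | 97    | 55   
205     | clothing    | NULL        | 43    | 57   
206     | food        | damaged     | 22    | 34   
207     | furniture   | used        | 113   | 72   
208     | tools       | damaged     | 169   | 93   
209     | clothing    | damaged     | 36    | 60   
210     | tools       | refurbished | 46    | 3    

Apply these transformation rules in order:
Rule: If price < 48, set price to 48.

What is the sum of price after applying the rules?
802

Step 1: 6 records have price < 48
Step 2: These records originally summed to 234
Step 3: After setting to minimum: 6 × 48 = 288
Step 4: Unaffected records sum: 514
Step 5: Final sum = 288 + 514 = 802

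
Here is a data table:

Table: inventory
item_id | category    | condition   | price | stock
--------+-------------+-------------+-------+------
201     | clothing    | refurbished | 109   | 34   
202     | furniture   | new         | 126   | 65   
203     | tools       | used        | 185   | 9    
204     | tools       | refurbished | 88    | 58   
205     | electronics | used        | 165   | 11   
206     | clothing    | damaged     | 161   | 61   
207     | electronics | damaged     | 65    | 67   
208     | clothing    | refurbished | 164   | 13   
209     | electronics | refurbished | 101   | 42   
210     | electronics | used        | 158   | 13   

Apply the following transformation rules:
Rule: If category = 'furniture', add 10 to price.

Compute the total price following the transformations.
1332

Step 1: Count records where category = 'furniture': 1
Step 2: Total bonus added: 1 × 10 = 10
Step 3: Original sum of price: 1322
Step 4: Final sum = 1322 + 10 = 1332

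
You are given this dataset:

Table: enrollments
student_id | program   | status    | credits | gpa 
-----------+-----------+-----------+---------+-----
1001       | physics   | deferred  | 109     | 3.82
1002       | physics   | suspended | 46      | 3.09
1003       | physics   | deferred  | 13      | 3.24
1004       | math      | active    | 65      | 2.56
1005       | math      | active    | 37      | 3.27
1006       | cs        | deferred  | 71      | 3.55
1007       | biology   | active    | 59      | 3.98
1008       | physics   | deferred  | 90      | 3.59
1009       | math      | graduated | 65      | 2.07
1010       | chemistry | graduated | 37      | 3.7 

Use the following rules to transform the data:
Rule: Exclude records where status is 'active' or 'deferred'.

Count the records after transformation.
3

Step 1: Count records to exclude
  - 3 (active) + 4 (deferred) = 7 records
Step 2: Total records: 10
Step 3: Remaining = 10 - 7 = 3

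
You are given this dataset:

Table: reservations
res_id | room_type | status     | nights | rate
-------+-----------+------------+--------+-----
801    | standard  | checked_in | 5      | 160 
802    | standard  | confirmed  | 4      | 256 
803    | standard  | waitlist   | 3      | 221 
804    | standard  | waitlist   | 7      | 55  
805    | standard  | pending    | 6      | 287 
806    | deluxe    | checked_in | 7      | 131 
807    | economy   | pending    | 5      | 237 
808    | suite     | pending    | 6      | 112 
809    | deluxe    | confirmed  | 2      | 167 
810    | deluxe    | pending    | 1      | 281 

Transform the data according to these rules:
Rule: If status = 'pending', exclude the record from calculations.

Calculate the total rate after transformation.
990

Step 1: Identify records where status = 'pending'
Step 2: The excluded records sum to 917
Step 3: Original total rate = 1907
Step 4: Remaining total = 1907 - 917 = 990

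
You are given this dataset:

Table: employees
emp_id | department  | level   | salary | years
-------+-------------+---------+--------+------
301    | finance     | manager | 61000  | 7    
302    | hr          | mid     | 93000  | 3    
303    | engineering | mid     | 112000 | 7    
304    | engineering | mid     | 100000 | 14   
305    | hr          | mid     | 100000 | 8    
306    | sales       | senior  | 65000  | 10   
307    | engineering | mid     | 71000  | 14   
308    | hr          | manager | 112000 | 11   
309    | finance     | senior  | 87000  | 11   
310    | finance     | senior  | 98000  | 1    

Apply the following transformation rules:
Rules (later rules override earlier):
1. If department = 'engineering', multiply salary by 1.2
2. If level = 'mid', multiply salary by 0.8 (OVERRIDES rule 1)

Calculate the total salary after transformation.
803800.0

Step 1: Rule 2 takes priority for records with level = 'mid'
  - 5 records: 476000 × 0.8 = 380800.0
Step 2: Rule 1 applies to remaining records with department = 'engineering'
  - 0 records: 0 × 1.2 = 0.0
Step 3: Other records unchanged: 423000
Step 4: Final sum = 380800.0 + 0.0 + 423000 = 803800.0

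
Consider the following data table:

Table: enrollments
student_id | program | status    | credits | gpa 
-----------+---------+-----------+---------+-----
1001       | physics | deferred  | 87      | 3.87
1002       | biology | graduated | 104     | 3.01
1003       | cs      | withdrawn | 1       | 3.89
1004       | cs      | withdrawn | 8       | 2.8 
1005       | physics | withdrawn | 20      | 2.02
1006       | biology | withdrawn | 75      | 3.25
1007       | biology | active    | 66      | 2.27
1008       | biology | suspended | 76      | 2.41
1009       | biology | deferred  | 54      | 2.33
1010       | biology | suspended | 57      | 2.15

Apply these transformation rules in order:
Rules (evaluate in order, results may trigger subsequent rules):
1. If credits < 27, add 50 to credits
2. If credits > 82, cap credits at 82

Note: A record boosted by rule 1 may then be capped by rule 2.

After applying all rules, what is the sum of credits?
671

Step 1: Apply rule 1 to records with credits < 27
  - 3 records get bonus of 50
  - Of these, 0 records then exceed 82 and get capped
Step 2: Apply rule 2 to records with credits > 82
  - 2 records (original) are capped
Step 3: Calculate final sum = 671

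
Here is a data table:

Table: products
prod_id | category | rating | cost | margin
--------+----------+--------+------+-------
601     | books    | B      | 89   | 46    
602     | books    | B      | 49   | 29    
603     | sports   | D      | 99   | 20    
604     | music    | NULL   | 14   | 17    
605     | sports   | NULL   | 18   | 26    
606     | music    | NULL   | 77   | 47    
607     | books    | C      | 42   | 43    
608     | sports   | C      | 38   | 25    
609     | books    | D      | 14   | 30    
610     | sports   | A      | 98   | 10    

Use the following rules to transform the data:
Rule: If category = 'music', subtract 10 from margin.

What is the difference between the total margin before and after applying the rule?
20

Step 1: Original sum of margin = 293
Step 2: 2 records have category = 'music'
Step 3: Each affected record changes by -10
Step 4: Total change = 2 × -10 = -20
Step 5: New sum = 293 + -20 = 273
Step 6: Difference = |273 - 293| = 20
        (Sum decreased by 20)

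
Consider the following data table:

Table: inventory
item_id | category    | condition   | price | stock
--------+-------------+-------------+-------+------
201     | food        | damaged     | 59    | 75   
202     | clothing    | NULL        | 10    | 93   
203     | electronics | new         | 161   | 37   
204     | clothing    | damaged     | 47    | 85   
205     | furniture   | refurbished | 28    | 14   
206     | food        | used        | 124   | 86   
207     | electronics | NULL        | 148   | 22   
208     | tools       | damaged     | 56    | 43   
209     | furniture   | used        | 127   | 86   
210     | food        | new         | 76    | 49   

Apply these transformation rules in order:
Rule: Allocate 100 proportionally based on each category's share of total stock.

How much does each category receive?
clothing: 30.17, electronics: 10.0, food: 35.59, furniture: 16.95, tools: 7.29

Step 1: Calculate total stock = 590
Step 2: Calculate each category's proportion:
  clothing: 178/590 = 30.17% → 30.17
  electronics: 59/590 = 10.00% → 10.0
  food: 210/590 = 35.59% → 35.59
  furniture: 100/590 = 16.95% → 16.95
  tools: 43/590 = 7.29% → 7.29
Step 3: Verify: sum of allocations ≈ 100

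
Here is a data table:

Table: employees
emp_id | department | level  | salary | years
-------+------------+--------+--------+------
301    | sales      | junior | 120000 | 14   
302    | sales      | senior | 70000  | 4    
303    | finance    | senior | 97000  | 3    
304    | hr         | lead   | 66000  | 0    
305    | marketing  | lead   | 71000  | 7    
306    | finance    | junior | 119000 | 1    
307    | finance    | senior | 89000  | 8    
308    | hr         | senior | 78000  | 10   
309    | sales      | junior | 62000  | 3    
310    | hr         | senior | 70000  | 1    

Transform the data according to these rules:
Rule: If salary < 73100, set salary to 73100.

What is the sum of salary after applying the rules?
868500

Step 1: 5 records have salary < 73100
Step 2: These records originally summed to 339000
Step 3: After setting to minimum: 5 × 73100 = 365500
Step 4: Unaffected records sum: 503000
Step 5: Final sum = 365500 + 503000 = 868500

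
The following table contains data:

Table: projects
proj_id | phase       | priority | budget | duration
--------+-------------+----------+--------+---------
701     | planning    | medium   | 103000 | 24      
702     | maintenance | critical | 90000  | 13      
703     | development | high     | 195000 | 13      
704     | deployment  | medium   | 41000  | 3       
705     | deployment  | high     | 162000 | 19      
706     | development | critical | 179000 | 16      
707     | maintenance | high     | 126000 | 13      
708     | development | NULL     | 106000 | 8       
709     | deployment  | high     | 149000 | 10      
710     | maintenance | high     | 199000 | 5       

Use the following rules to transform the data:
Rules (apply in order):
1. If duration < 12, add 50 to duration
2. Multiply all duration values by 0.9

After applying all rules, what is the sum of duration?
291.6

Step 1: Apply Rule 1 - Add 50 to records with duration < 12
  - 4 records affected: 26 + (4 × 50) = 226
  - Unaffected records: 98
  - Sum after Rule 1: 324
Step 2: Apply Rule 2 - Multiply all by 0.9
  - 324 × 0.9 = 291.6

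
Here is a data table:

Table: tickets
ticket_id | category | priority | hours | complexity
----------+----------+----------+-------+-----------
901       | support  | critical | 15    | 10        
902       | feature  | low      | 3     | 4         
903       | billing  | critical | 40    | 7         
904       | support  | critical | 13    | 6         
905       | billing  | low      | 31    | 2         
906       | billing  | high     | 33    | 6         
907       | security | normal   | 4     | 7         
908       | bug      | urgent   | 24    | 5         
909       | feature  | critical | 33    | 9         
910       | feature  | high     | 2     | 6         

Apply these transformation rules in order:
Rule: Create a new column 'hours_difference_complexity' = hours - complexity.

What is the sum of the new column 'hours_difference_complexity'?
136

Step 1: For each record, compute hours - complexity
Example calculations:
  15 - 10 = 5
  3 - 4 = -1
  40 - 7 = 33
  ...
Step 2: Sum all derived values
Step 3: Total = 136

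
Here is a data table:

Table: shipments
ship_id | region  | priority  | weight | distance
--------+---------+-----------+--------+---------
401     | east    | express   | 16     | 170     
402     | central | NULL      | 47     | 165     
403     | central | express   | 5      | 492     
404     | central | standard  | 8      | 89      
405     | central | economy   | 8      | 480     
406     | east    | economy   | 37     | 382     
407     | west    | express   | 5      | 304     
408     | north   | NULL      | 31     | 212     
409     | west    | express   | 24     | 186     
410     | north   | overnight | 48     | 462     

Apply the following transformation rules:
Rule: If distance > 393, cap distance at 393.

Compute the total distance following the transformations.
2687

Step 1: 3 records have distance > 393
Step 2: These records originally summed to 1434
Step 3: After capping: 3 × 393 = 1179
Step 4: Unaffected records sum: 1508
Step 5: Final sum = 1179 + 1508 = 2687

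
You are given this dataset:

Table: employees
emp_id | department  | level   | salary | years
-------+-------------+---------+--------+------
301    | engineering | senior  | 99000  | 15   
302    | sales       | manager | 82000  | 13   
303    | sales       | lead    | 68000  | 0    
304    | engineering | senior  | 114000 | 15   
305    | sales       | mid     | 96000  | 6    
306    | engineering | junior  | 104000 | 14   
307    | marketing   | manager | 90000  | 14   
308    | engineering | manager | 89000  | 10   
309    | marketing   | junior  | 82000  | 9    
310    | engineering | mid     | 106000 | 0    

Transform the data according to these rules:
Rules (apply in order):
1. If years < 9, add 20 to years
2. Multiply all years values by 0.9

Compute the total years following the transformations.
140.4

Step 1: Apply Rule 1 - Add 20 to records with years < 9
  - 3 records affected: 6 + (3 × 20) = 66
  - Unaffected records: 90
  - Sum after Rule 1: 156
Step 2: Apply Rule 2 - Multiply all by 0.9
  - 156 × 0.9 = 140.4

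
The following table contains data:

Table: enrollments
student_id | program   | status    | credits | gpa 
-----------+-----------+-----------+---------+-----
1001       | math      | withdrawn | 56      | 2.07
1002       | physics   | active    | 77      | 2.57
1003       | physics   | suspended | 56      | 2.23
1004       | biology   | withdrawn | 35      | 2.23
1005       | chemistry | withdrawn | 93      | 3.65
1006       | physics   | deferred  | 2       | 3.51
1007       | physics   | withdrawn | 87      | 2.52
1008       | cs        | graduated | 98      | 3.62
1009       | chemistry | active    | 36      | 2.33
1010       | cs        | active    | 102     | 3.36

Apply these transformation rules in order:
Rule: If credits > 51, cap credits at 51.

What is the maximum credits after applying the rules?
51

Step 1: Original maximum credits = 102
Step 2: Apply cap at 51
Step 3: 7 records had credits > 51 and were capped
Step 4: Maximum after transformation = 51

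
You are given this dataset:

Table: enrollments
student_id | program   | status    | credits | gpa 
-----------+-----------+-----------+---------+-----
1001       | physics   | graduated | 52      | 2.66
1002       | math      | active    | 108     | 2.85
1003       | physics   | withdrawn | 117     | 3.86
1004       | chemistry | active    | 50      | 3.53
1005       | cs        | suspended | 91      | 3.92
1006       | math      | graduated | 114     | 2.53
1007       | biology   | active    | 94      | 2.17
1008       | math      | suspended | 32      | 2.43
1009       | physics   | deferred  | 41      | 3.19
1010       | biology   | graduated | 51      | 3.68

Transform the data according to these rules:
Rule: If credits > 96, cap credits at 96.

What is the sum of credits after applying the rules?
699

Step 1: 3 records have credits > 96
Step 2: These records originally summed to 339
Step 3: After capping: 3 × 96 = 288
Step 4: Unaffected records sum: 411
Step 5: Final sum = 288 + 411 = 699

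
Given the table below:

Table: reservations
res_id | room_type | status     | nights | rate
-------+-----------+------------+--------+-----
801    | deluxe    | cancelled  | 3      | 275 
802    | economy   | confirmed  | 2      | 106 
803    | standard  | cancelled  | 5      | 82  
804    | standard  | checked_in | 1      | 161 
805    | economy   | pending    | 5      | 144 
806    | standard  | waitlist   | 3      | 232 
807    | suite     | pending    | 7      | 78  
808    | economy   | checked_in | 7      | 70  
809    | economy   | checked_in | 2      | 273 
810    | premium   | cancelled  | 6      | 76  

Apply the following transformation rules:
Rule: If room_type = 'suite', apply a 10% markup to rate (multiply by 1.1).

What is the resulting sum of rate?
1504.8

Step 1: Records with room_type = 'suite' have total rate = 78
Step 2: Apply multiplier: 78 × 1.1 = 85.8
Step 3: Other records total: 1419
Step 4: Final sum = 85.8 + 1419 = 1504.8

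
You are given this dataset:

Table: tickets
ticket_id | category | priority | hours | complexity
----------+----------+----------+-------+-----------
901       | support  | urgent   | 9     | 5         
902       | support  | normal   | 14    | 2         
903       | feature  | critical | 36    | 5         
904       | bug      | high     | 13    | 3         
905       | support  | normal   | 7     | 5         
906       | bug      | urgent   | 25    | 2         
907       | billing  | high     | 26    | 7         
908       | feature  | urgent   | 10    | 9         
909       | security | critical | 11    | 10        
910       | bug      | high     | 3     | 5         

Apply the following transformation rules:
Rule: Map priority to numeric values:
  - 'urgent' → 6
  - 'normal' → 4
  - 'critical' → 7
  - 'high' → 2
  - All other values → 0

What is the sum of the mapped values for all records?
46

Step 1: Apply mapping to each record
Step 2: Count by status:
  'urgent': 3 records × 6 = 18
  'normal': 2 records × 4 = 8
  'critical': 2 records × 7 = 14
  'high': 3 records × 2 = 6
Step 3: Sum all mapped values = 46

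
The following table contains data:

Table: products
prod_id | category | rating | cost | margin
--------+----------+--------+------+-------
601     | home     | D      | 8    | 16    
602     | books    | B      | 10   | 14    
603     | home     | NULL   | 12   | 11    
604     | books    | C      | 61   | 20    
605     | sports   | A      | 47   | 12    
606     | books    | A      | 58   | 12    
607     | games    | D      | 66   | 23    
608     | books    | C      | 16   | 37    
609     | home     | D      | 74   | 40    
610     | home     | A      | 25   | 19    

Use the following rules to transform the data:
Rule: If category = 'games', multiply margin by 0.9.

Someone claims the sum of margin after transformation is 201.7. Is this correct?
Yes, the result is correct.

Step 1: Calculate the correct sum after transformation
Step 2: Apply multiplier 0.9 to records where category = 'games'
Step 3: Correct result = 201.7
Step 4: Claimed result = 201.7
Step 5: 201.7 = 201.7 ✓
Conclusion: The claimed result is correct.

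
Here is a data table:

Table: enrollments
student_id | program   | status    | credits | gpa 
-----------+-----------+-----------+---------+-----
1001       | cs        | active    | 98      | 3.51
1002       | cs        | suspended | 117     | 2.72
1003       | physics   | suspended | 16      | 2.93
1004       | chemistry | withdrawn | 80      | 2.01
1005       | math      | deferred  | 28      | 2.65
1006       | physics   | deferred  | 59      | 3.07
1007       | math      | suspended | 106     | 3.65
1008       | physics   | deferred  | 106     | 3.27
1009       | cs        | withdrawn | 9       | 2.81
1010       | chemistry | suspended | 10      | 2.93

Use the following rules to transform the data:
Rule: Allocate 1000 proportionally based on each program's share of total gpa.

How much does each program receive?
chemistry: 167.17, cs: 305.92, math: 213.2, physics: 313.71

Step 1: Calculate total gpa = 29.55
Step 2: Calculate each program's proportion:
  chemistry: 4.94/29.55 = 16.72% → 167.17
  cs: 9.04/29.55 = 30.59% → 305.92
  math: 6.3/29.55 = 21.32% → 213.2
  physics: 9.27/29.55 = 31.37% → 313.71
Step 3: Verify: sum of allocations ≈ 1000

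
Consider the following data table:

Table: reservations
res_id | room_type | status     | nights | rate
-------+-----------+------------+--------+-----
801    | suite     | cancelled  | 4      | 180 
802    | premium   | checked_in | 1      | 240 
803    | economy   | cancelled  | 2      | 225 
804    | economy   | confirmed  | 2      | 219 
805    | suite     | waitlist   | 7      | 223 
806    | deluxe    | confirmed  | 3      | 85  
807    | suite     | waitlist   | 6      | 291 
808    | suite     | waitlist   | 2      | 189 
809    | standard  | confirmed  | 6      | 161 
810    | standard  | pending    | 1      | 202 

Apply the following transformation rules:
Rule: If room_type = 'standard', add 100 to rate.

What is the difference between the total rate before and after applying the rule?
200

Step 1: Original sum of rate = 2015
Step 2: 2 records have room_type = 'standard'
Step 3: Each affected record changes by 100
Step 4: Total change = 2 × 100 = 200
Step 5: New sum = 2015 + 200 = 2215
Step 6: Difference = |2215 - 2015| = 200
        (Sum increased by 200)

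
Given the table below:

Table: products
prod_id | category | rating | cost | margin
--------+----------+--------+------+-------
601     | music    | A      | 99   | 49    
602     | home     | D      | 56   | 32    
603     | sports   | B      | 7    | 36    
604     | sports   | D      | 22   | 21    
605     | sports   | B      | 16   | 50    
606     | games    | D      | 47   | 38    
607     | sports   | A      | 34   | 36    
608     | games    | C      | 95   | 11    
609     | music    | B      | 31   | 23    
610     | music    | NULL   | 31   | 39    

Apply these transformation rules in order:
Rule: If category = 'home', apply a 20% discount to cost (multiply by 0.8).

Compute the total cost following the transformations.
426.8

Step 1: Records with category = 'home' have total cost = 56
Step 2: Apply multiplier: 56 × 0.8 = 44.8
Step 3: Other records total: 382
Step 4: Final sum = 44.8 + 382 = 426.8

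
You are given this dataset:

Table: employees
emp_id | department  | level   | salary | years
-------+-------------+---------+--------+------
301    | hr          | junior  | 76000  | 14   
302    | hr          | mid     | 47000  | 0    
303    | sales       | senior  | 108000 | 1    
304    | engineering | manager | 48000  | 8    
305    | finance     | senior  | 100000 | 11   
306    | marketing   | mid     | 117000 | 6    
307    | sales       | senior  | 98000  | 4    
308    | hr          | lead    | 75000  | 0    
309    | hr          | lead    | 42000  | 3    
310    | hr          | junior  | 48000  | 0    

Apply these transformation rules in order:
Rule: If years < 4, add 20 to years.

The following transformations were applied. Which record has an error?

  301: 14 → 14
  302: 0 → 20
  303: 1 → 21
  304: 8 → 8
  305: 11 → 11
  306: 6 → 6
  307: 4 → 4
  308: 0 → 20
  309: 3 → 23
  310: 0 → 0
Record 310 has an error. The correct transformed value should be 20, not 0.

Step 1: Check each record against the rule
Step 2: Record 310 has years = 0
Step 3: Since 0 < 4, the bonus should have been applied
Step 4: Correct value = 20, but claimed value = 0
Conclusion: Record 310 has the error.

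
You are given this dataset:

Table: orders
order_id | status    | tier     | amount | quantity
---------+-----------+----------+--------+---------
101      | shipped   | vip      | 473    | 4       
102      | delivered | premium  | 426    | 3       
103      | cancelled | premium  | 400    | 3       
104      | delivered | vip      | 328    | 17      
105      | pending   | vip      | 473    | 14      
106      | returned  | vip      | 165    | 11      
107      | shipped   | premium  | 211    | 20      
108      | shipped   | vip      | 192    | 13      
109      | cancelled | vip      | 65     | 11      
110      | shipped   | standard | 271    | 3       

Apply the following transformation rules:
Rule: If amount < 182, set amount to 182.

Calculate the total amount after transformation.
3138

Step 1: 2 records have amount < 182
Step 2: These records originally summed to 230
Step 3: After setting to minimum: 2 × 182 = 364
Step 4: Unaffected records sum: 2774
Step 5: Final sum = 364 + 2774 = 3138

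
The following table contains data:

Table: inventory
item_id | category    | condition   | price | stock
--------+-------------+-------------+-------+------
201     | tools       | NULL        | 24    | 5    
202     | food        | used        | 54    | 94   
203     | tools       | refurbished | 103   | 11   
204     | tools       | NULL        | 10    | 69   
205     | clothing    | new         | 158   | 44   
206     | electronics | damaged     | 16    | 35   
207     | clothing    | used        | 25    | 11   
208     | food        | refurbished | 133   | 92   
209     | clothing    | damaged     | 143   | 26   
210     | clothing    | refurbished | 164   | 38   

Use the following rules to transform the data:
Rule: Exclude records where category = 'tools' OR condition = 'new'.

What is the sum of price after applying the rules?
535

Step 1: Find records where category = 'tools' OR condition = 'new'
Step 2: 4 records match, summing to 295
Step 3: Original sum: 830
Step 4: Remaining sum = 830 - 295 = 535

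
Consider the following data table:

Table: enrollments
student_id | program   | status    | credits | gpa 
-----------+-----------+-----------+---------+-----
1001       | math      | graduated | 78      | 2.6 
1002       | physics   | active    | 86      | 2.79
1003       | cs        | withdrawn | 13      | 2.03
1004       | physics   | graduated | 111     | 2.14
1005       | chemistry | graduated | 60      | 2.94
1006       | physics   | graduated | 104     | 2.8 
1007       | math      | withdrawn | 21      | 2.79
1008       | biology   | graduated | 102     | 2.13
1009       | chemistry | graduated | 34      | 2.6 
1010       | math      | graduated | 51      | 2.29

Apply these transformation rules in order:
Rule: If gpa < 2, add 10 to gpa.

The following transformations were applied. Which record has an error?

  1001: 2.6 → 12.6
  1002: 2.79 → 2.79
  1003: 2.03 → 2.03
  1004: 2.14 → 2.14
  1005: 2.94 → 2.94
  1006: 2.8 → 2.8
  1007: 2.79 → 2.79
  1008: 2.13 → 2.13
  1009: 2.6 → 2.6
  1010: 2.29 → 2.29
Record 1001 has an error. The correct transformed value should be 2.6, not 12.6.

Step 1: Check each record against the rule
Step 2: Record 1001 has gpa = 2.6
Step 3: Since 2.6 >= 2, the bonus should not have been applied
Step 4: Correct value = 2.6, but claimed value = 12.6
Conclusion: Record 1001 has the error.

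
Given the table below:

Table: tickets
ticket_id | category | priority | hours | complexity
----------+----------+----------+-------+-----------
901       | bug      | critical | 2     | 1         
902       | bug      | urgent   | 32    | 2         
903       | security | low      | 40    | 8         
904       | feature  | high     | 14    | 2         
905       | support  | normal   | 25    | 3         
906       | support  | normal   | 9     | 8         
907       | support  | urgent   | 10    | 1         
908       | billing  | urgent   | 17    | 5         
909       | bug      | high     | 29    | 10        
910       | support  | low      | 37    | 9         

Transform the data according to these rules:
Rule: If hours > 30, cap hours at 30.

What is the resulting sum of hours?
196

Step 1: 3 records have hours > 30
Step 2: These records originally summed to 109
Step 3: After capping: 3 × 30 = 90
Step 4: Unaffected records sum: 106
Step 5: Final sum = 90 + 106 = 196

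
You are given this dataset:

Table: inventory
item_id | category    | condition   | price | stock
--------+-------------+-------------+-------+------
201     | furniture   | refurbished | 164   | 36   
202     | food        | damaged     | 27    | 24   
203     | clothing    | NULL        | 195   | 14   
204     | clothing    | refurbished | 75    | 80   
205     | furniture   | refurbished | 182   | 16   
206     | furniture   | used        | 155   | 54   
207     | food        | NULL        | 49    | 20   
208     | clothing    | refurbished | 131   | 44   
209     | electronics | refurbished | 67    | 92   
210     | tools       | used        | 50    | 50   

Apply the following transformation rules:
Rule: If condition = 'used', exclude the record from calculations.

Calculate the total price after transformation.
890

Step 1: Identify records where condition = 'used'
Step 2: The excluded records sum to 205
Step 3: Original total price = 1095
Step 4: Remaining total = 1095 - 205 = 890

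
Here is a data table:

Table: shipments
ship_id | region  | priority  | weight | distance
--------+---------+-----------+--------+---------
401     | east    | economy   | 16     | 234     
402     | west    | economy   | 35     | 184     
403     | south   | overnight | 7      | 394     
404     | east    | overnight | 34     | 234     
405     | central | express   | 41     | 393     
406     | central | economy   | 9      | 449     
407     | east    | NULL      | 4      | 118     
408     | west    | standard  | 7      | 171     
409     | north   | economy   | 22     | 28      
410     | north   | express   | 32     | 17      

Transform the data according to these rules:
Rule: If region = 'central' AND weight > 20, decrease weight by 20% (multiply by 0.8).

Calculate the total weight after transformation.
198.8

Step 1: Find records where region = 'central' AND weight > 20
Step 2: 1 records match, summing to 41
Step 3: After multiplier: 41 × 0.8 = 32.8
Step 4: Unaffected records sum: 166
Step 5: Final sum = 32.8 + 166 = 198.8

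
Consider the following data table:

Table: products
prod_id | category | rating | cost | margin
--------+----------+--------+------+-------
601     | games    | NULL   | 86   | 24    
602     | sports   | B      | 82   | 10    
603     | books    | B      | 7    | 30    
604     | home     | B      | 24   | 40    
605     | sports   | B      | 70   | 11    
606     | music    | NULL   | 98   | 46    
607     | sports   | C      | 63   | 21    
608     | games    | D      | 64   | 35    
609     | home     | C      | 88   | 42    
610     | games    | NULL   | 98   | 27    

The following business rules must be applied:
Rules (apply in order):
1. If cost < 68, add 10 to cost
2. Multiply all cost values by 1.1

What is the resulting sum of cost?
792.0

Step 1: Apply Rule 1 - Add 10 to records with cost < 68
  - 4 records affected: 158 + (4 × 10) = 198
  - Unaffected records: 522
  - Sum after Rule 1: 720
Step 2: Apply Rule 2 - Multiply all by 1.1
  - 720 × 1.1 = 792.0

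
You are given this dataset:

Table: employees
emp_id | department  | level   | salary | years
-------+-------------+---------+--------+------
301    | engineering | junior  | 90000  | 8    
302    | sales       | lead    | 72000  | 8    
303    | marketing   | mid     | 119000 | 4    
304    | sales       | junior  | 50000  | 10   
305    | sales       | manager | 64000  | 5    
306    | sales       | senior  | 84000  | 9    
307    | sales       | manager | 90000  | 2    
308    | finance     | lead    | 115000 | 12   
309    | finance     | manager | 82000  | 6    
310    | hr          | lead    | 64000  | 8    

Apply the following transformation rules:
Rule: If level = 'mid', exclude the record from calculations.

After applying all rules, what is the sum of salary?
711000

Step 1: Identify records where level = 'mid'
Step 2: The excluded records sum to 119000
Step 3: Original total salary = 830000
Step 4: Remaining total = 830000 - 119000 = 711000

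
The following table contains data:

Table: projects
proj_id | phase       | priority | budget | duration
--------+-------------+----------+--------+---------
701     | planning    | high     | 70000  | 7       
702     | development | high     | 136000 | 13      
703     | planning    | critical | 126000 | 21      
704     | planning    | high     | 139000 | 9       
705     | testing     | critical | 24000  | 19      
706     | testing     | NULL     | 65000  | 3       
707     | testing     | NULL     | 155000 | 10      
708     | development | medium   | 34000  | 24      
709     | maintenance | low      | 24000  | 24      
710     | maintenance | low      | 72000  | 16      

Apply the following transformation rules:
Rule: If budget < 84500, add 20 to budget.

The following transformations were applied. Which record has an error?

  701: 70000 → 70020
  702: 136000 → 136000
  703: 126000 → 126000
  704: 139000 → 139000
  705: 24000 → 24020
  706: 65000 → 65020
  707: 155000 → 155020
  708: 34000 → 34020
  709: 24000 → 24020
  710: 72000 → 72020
Record 707 has an error. The correct transformed value should be 155000, not 155020.

Step 1: Check each record against the rule
Step 2: Record 707 has budget = 155000
Step 3: Since 155000 >= 84500, the bonus should not have been applied
Step 4: Correct value = 155000, but claimed value = 155020
Conclusion: Record 707 has the error.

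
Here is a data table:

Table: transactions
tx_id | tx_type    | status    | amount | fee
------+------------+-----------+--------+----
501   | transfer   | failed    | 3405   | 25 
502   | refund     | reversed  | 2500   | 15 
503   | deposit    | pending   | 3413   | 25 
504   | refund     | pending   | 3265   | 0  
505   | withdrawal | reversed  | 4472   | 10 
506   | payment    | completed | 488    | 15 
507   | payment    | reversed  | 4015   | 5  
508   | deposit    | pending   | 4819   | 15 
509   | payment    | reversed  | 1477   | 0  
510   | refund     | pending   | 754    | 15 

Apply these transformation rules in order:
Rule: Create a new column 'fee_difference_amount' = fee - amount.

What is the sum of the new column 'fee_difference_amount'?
-28483

Step 1: For each record, compute fee - amount
Example calculations:
  25 - 3405 = -3380
  15 - 2500 = -2485
  25 - 3413 = -3388
  ...
Step 2: Sum all derived values
Step 3: Total = -28483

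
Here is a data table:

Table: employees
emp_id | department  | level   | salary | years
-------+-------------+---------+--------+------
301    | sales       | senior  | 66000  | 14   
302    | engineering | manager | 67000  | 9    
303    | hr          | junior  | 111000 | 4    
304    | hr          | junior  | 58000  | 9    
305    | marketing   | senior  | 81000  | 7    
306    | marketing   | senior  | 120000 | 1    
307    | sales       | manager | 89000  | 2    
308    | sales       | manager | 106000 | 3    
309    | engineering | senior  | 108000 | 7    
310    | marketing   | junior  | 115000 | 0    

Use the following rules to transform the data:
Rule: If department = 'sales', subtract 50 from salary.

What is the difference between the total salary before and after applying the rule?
150

Step 1: Original sum of salary = 921000
Step 2: 3 records have department = 'sales'
Step 3: Each affected record changes by -50
Step 4: Total change = 3 × -50 = -150
Step 5: New sum = 921000 + -150 = 920850
Step 6: Difference = |920850 - 921000| = 150
        (Sum decreased by 150)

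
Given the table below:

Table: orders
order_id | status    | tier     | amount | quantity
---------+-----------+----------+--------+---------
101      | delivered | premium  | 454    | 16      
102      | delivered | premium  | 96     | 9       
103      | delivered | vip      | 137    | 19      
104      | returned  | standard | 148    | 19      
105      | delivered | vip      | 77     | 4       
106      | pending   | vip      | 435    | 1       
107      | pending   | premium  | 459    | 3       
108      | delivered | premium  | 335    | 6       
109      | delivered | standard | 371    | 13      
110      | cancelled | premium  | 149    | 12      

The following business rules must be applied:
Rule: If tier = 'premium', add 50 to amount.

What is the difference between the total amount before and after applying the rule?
250

Step 1: Original sum of amount = 2661
Step 2: 5 records have tier = 'premium'
Step 3: Each affected record changes by 50
Step 4: Total change = 5 × 50 = 250
Step 5: New sum = 2661 + 250 = 2911
Step 6: Difference = |2911 - 2661| = 250
        (Sum increased by 250)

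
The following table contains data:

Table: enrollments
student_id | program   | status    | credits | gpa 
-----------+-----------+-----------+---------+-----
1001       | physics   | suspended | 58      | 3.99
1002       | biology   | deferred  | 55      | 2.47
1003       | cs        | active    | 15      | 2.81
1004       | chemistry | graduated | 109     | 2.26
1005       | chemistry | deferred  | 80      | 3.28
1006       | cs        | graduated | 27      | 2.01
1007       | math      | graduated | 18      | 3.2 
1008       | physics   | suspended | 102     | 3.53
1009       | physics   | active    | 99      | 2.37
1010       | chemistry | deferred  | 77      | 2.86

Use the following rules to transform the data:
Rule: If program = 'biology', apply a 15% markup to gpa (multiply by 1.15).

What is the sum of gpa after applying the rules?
29.15

Step 1: Records with program = 'biology' have total gpa = 2.47
Step 2: Apply multiplier: 2.47 × 1.15 = 2.84
Step 3: Other records total: 26.31
Step 4: Final sum = 2.84 + 26.31 = 29.15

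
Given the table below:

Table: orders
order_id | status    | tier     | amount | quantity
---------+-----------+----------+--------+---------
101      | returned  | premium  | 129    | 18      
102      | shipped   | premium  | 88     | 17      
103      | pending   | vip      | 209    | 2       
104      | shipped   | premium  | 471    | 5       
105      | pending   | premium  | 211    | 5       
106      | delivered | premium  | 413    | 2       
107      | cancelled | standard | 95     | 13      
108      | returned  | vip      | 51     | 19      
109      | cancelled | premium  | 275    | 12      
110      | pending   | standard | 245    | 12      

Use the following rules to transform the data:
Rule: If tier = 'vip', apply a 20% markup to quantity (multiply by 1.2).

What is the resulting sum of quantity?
109.2

Step 1: Records with tier = 'vip' have total quantity = 21
Step 2: Apply multiplier: 21 × 1.2 = 25.2
Step 3: Other records total: 84
Step 4: Final sum = 25.2 + 84 = 109.2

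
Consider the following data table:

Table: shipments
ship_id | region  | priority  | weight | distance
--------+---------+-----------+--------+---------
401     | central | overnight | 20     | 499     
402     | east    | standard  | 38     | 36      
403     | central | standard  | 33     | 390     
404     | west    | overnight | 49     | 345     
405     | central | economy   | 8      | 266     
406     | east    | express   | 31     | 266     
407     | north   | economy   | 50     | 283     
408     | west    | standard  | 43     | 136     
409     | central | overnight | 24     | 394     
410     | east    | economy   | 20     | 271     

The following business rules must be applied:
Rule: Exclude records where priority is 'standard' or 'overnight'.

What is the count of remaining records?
4

Step 1: Count records to exclude
  - 3 (standard) + 3 (overnight) = 6 records
Step 2: Total records: 10
Step 3: Remaining = 10 - 6 = 4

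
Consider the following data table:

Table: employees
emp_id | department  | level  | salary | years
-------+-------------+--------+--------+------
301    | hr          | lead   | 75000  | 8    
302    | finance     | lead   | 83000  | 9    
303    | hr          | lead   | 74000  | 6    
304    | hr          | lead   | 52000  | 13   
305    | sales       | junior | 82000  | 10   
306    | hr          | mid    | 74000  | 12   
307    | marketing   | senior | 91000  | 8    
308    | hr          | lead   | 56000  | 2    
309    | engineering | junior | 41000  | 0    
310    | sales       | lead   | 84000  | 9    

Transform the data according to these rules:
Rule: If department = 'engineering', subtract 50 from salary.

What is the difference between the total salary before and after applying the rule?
50

Step 1: Original sum of salary = 712000
Step 2: 1 records have department = 'engineering'
Step 3: Each affected record changes by -50
Step 4: Total change = 1 × -50 = -50
Step 5: New sum = 712000 + -50 = 711950
Step 6: Difference = |711950 - 712000| = 50
        (Sum decreased by 50)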